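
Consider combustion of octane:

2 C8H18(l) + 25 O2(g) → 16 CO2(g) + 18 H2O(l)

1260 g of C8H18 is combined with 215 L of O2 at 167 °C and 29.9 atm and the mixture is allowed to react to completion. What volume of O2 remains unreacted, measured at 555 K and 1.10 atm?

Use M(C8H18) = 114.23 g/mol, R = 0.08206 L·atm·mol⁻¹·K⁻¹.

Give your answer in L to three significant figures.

1660 L

n(C8H18) = 1260 / 114.23 = 11.03 mol
n(O2) = PV/RT = (29.9 × 215) / (0.08206 × 440.15) = 178.0 mol
For 11.03 mol C8H18, stoichiometry requires (25/2) × 11.03 = 137.9 mol O2; 178.0 mol is available, so C8H18 is limiting.
n(O2) consumed = (25/2) × 11.03 = 137.9 mol; remaining = 178.0 − 137.9 = 40.10 mol
V(O2) = nRT/P = 40.10 × 0.08206 × 555 / 1.10 = 1660 L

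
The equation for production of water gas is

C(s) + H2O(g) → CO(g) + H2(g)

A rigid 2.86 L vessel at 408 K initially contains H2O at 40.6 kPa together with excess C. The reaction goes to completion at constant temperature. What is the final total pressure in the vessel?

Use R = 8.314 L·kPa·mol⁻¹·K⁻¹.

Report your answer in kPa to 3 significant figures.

81.2 kPa

At constant T and V, P ∝ n(gas): 1 mol gas → 2 mol gas.
P_final = (2/1) × 40.6 = 81.20 kPa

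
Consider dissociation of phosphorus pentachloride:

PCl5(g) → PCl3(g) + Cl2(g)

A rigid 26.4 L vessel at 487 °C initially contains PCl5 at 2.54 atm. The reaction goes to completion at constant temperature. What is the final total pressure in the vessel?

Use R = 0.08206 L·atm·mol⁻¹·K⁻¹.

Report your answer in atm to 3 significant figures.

5.08 atm

At constant T and V, P ∝ n(gas): 1 mol gas → 2 mol gas.
P_final = (2/1) × 2.54 = 5.080 atm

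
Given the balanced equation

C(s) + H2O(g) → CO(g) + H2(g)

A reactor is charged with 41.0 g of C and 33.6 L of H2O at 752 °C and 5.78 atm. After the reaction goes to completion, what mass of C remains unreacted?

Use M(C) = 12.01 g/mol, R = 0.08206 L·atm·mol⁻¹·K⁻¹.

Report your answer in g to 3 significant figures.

13.3 g

n(C) = 41.0 / 12.01 = 3.414 mol
n(H2O) = PV/RT = (5.78 × 33.6) / (0.08206 × 1025.15) = 2.309 mol
For 3.414 mol C, stoichiometry requires (1/1) × 3.414 = 3.414 mol H2O; 2.309 mol is available, so H2O is limiting.
n(C) consumed = (1/1) × 2.309 = 2.309 mol; remaining = 3.414 − 2.309 = 1.105 mol
m(C) = 1.105 × 12.01 = 13.27 g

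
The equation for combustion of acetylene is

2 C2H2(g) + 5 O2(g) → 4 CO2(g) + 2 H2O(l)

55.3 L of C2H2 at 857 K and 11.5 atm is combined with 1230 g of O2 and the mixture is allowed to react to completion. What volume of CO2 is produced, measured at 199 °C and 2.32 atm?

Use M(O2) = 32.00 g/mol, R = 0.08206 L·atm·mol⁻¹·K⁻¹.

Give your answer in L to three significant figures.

n(C2H2) = PV/RT = (11.5 × 55.3) / (0.08206 × 857) = 9.043 mol
n(O2) = 1230 / 32.00 = 38.44 mol
For 9.043 mol C2H2, stoichiometry requires (5/2) × 9.043 = 22.61 mol O2; 38.44 mol is available, so C2H2 is limiting.
n(CO2) = (4/2) × 9.043 = 18.09 mol
V(CO2) = nRT/P = 18.09 × 0.08206 × 472.15 / 2.32 = 302.1 L

302 L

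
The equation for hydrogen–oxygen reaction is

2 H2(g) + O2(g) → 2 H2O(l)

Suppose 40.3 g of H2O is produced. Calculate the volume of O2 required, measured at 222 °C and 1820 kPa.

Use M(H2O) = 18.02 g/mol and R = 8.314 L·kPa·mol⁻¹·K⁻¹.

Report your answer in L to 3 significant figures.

2.53 L

n(H2O) = 40.30 / 18.02 = 2.236 mol
n(O2) = (1/2) × 2.236 = 1.118 mol
V = nRT/P = 1.118 × 8.314 × 495.15 / 1820 = 2.529 L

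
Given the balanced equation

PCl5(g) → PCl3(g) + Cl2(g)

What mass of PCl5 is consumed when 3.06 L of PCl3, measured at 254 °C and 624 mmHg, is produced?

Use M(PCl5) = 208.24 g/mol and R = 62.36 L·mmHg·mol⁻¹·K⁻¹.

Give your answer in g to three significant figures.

n(PCl3) = PV/RT = (624 × 3.06) / (62.36 × 527.15) = 0.05809 mol
n(PCl5) = (1/1) × 0.05809 = 0.05809 mol
m(PCl5) = 0.05809 × 208.24 = 12.10 g

12.1 g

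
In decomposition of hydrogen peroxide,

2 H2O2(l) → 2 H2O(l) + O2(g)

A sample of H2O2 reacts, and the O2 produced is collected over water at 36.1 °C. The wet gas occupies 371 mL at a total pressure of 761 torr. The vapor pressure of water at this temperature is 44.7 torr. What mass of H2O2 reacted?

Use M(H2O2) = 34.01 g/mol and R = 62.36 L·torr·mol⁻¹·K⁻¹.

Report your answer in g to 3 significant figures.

0.937 g

P(O2) = 761 − 44.7 = 716.3 torr
n(O2) = PV/RT = (716.3 × 0.3710) / (62.36 × 309.25) = 0.01378 mol
n(H2O2) = (2/1) × 0.01378 = 0.02756 mol
m(H2O2) = 0.02756 × 34.01 = 0.9373 g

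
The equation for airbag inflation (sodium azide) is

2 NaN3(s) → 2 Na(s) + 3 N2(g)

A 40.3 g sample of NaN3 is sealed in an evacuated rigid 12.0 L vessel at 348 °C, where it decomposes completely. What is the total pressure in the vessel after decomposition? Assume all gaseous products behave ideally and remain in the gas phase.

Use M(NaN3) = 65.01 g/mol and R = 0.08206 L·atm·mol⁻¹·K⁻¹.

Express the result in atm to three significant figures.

3.95 atm

n(NaN3) = 40.3 / 65.01 = 0.6199 mol
n(gas produced) = (3/2) × 0.6199 = 0.9299 mol
P = nRT/V = 0.9299 × 0.08206 × 621.15 / 12.0 = 3.950 atm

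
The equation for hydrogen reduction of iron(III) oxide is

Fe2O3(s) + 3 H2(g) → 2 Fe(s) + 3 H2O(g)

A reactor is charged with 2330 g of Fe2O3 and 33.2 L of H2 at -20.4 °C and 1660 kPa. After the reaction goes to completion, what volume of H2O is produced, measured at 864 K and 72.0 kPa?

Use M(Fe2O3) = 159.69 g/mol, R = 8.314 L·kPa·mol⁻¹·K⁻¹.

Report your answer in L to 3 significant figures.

n(Fe2O3) = 2330 / 159.69 = 14.59 mol
n(H2) = PV/RT = (1660 × 33.2) / (8.314 × 252.75) = 26.23 mol
For 14.59 mol Fe2O3, stoichiometry requires (3/1) × 14.59 = 43.77 mol H2; 26.23 mol is available, so H2 is limiting.
n(H2O) = (3/3) × 26.23 = 26.23 mol
V(H2O) = nRT/P = 26.23 × 8.314 × 864 / 72.0 = 2617 L

2620 L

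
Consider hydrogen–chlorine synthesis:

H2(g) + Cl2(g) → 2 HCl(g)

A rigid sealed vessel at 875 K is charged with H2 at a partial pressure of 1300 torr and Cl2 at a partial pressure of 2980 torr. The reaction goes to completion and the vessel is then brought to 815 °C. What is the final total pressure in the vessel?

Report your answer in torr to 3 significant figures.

5320 torr

At constant V, partial pressures at 875 K are proportional to moles, so apply stoichiometry directly to pressures.
P(Cl2) required for 1300 torr of H2 = (1/1) × 1300 = 1300 torr; available 2980 torr, so H2 is limiting.
P(Cl2) remaining = 2980 − (1/1) × 1300 = 1680 torr
P(gaseous products) = (2)/1 × 1300 = 2600 torr
P_total at 875 K = 1680 + 2600 = 4280 torr
Scaling to 815 °C: P = 4280 × 1088.15/875 = 5323 torr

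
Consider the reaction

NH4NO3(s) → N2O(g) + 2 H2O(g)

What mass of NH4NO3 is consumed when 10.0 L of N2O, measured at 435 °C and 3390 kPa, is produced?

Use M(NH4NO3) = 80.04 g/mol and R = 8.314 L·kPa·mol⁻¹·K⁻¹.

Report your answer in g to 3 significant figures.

n(N2O) = PV/RT = (3390 × 10.0) / (8.314 × 708.15) = 5.758 mol
n(NH4NO3) = (1/1) × 5.758 = 5.758 mol
m(NH4NO3) = 5.758 × 80.04 = 460.9 g

461 g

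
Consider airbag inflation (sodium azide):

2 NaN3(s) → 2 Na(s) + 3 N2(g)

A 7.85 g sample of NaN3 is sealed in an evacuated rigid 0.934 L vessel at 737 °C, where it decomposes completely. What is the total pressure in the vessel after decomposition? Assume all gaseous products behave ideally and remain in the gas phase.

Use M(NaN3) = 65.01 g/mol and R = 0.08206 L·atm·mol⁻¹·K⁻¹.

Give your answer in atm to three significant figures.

16.1 atm

n(NaN3) = 7.85 / 65.01 = 0.1208 mol
n(gas produced) = (3/2) × 0.1208 = 0.1812 mol
P = nRT/V = 0.1812 × 0.08206 × 1010.15 / 0.934 = 16.08 atm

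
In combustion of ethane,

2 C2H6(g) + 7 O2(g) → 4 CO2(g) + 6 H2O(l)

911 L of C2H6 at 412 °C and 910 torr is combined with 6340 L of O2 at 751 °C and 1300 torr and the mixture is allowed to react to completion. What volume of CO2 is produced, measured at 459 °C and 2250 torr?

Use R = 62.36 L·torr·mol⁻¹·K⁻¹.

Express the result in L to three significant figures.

787 L

n(C2H6) = PV/RT = (910 × 911) / (62.36 × 685.15) = 19.40 mol
n(O2) = PV/RT = (1300 × 6340) / (62.36 × 1024.15) = 129.1 mol
For 19.40 mol C2H6, stoichiometry requires (7/2) × 19.40 = 67.90 mol O2; 129.1 mol is available, so C2H6 is limiting.
n(CO2) = (4/2) × 19.40 = 38.80 mol
V(CO2) = nRT/P = 38.80 × 62.36 × 732.15 / 2250 = 787.3 L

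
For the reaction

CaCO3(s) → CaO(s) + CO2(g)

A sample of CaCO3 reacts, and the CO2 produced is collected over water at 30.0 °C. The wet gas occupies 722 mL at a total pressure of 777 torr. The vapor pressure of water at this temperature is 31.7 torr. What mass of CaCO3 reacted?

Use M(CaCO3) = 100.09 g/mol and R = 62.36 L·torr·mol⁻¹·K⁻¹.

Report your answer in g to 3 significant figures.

2.85 g

P(CO2) = 777 − 31.7 = 745.3 torr
n(CO2) = PV/RT = (745.3 × 0.7220) / (62.36 × 303.15) = 0.02846 mol
n(CaCO3) = (1/1) × 0.02846 = 0.02846 mol
m(CaCO3) = 0.02846 × 100.09 = 2.849 g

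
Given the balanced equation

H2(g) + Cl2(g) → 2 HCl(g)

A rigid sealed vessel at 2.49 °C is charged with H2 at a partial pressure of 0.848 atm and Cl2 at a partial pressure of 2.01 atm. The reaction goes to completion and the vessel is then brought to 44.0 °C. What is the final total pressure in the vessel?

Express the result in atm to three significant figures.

With V and T fixed, P_i ∝ n_i, so the mole ratios apply directly to partial pressures at 2.49 °C.
P(Cl2) required for 0.848 atm of H2 = (1/1) × 0.848 = 0.8480 atm; available 2.01 atm, so H2 is limiting.
P(Cl2) remaining = 2.01 − (1/1) × 0.848 = 1.162 atm
P(gaseous products) = (2)/1 × 0.848 = 1.696 atm
P_total at 2.49 °C = 1.162 + 1.696 = 2.858 atm
Scaling to 44.0 °C: P = 2.858 × 317.15/275.64 = 3.288 atm

3.29 atm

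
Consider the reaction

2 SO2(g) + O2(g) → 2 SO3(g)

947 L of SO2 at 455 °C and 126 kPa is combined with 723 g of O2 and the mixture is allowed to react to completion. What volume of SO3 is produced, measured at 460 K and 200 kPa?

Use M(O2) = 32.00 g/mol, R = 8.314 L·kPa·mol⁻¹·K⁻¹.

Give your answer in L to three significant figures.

n(SO2) = PV/RT = (126 × 947) / (8.314 × 728.15) = 19.71 mol
n(O2) = 723 / 32.00 = 22.59 mol
For 19.71 mol SO2, stoichiometry requires (1/2) × 19.71 = 9.855 mol O2; 22.59 mol is available, so SO2 is limiting.
n(SO3) = (2/2) × 19.71 = 19.71 mol
V(SO3) = nRT/P = 19.71 × 8.314 × 460 / 200 = 376.9 L

377 L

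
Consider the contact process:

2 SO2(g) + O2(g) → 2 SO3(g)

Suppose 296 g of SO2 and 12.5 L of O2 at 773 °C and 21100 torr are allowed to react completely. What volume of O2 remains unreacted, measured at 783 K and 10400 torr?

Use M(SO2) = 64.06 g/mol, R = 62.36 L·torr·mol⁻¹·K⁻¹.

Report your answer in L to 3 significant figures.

8.13 L

n(SO2) = 296 / 64.06 = 4.621 mol
n(O2) = PV/RT = (21100 × 12.5) / (62.36 × 1046.15) = 4.043 mol
For 4.621 mol SO2, stoichiometry requires (1/2) × 4.621 = 2.311 mol O2; 4.043 mol is available, so SO2 is limiting.
n(O2) consumed = (1/2) × 4.621 = 2.311 mol; remaining = 4.043 − 2.311 = 1.732 mol
V(O2) = nRT/P = 1.732 × 62.36 × 783 / 10400 = 8.132 L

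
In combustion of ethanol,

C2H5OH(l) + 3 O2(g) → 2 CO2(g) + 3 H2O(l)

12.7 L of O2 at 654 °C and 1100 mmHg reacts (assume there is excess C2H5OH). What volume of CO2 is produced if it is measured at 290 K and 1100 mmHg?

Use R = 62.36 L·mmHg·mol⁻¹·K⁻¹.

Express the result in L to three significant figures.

n(O2) = PV/RT = (1100 × 12.7) / (62.36 × 927.15) = 0.2416 mol
n(CO2) = (2/3) × 0.2416 = 0.1611 mol
V = nRT/P = 0.1611 × 62.36 × 290 / 1100 = 2.649 L

2.65 L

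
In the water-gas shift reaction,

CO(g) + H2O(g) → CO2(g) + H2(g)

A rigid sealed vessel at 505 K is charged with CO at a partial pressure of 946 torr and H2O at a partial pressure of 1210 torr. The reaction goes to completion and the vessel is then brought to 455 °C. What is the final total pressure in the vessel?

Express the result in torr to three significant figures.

3110 torr

With V and T fixed, P_i ∝ n_i, so the mole ratios apply directly to partial pressures at 505 K.
P(H2O) required for 946 torr of CO = (1/1) × 946 = 946.0 torr; available 1210 torr, so CO is limiting.
P(H2O) remaining = 1210 − (1/1) × 946 = 264.0 torr
P(gaseous products) = (1+1)/1 × 946 = 1892 torr
P_total at 505 K = 264.0 + 1892 = 2156 torr
Scaling to 455 °C: P = 2156 × 728.15/505 = 3109 torr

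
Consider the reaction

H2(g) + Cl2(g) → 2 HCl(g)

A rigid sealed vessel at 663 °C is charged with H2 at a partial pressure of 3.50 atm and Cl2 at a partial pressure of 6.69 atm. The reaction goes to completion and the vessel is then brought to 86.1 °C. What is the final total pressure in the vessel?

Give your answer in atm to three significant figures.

At constant V, partial pressures at 663 °C are proportional to moles, so apply stoichiometry directly to pressures.
P(Cl2) required for 3.50 atm of H2 = (1/1) × 3.50 = 3.500 atm; available 6.69 atm, so H2 is limiting.
P(Cl2) remaining = 6.69 − (1/1) × 3.50 = 3.190 atm
P(gaseous products) = (2)/1 × 3.50 = 7.000 atm
P_total at 663 °C = 3.190 + 7.000 = 10.19 atm
Scaling to 86.1 °C: P = 10.19 × 359.25/936.15 = 3.910 atm

3.91 atm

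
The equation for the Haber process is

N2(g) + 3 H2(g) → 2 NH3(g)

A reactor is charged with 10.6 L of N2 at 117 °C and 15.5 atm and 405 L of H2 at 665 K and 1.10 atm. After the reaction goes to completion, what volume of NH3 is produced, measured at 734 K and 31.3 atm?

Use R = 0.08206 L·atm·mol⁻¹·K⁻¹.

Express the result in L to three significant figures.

n(N2) = PV/RT = (15.5 × 10.6) / (0.08206 × 390.15) = 5.132 mol
n(H2) = PV/RT = (1.10 × 405) / (0.08206 × 665) = 8.164 mol
For 5.132 mol N2, stoichiometry requires (3/1) × 5.132 = 15.40 mol H2; 8.164 mol is available, so H2 is limiting.
n(NH3) = (2/3) × 8.164 = 5.443 mol
V(NH3) = nRT/P = 5.443 × 0.08206 × 734 / 31.3 = 10.47 L

10.5 L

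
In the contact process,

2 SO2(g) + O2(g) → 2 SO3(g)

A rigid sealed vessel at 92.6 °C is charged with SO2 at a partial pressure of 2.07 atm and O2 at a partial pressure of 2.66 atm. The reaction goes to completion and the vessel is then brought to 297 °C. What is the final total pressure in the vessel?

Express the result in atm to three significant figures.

At constant V, partial pressures at 92.6 °C are proportional to moles, so apply stoichiometry directly to pressures.
P(O2) required for 2.07 atm of SO2 = (1/2) × 2.07 = 1.035 atm; available 2.66 atm, so SO2 is limiting.
P(O2) remaining = 2.66 − (1/2) × 2.07 = 1.625 atm
P(gaseous products) = (2)/2 × 2.07 = 2.070 atm
P_total at 92.6 °C = 1.625 + 2.070 = 3.695 atm
Scaling to 297 °C: P = 3.695 × 570.15/365.75 = 5.760 atm

5.76 atm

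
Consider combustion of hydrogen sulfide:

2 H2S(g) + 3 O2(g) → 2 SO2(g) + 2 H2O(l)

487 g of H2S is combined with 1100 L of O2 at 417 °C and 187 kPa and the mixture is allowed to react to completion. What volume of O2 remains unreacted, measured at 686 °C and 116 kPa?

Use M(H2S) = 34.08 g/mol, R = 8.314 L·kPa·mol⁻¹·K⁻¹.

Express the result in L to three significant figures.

991 L

n(H2S) = 487 / 34.08 = 14.29 mol
n(O2) = PV/RT = (187 × 1100) / (8.314 × 690.15) = 35.85 mol
For 14.29 mol H2S, stoichiometry requires (3/2) × 14.29 = 21.43 mol O2; 35.85 mol is available, so H2S is limiting.
n(O2) consumed = (3/2) × 14.29 = 21.43 mol; remaining = 35.85 − 21.43 = 14.42 mol
V(O2) = nRT/P = 14.42 × 8.314 × 959.15 / 116 = 991.3 L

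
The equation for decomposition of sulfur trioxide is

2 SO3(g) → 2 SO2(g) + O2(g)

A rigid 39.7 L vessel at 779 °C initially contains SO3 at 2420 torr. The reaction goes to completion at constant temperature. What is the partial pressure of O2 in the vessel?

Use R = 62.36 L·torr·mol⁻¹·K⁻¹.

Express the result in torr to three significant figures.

1210 torr

n(SO3)₀ = PV/RT = (2420 × 39.7) / (62.36 × 1052.15) = 1.464 mol
n(O2) = (1/2) × 1.464 = 0.7320 mol
P(O2) = nRT/V = 0.7320 × 62.36 × 1052.15 / 39.7 = 1210 torr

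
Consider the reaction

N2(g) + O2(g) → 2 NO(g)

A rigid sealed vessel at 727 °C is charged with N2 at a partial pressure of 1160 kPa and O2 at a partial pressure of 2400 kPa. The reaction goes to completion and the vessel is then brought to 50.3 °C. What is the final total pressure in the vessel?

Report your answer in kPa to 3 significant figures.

At constant V, partial pressures at 727 °C are proportional to moles, so apply stoichiometry directly to pressures.
P(O2) required for 1160 kPa of N2 = (1/1) × 1160 = 1160 kPa; available 2400 kPa, so N2 is limiting.
P(O2) remaining = 2400 − (1/1) × 1160 = 1240 kPa
P(gaseous products) = (2)/1 × 1160 = 2320 kPa
P_total at 727 °C = 1240 + 2320 = 3560 kPa
Scaling to 50.3 °C: P = 3560 × 323.45/1000.15 = 1151 kPa

1150 kPa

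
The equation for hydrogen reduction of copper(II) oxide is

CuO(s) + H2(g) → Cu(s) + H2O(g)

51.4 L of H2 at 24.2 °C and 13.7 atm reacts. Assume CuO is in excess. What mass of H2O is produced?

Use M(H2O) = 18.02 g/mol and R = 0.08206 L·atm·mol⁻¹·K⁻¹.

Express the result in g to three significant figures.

n(H2) = PV/RT = (13.7 × 51.4) / (0.08206 × 297.35) = 28.86 mol
n(H2O) = (1/1) × 28.86 = 28.86 mol
m(H2O) = 28.86 × 18.02 = 520.1 g

520 g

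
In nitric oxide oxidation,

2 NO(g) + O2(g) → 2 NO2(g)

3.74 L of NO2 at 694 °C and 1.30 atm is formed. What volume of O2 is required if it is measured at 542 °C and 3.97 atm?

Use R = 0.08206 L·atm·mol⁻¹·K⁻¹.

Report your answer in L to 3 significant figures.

n(NO2) = PV/RT = (1.30 × 3.74) / (0.08206 × 967.15) = 0.06126 mol
n(O2) = (1/2) × 0.06126 = 0.03063 mol
V = nRT/P = 0.03063 × 0.08206 × 815.15 / 3.97 = 0.5161 L

0.516 L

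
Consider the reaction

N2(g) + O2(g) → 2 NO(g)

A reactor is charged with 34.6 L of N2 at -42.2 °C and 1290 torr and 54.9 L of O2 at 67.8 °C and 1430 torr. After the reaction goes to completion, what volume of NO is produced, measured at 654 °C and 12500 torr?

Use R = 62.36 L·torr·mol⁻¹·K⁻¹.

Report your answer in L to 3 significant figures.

n(N2) = PV/RT = (1290 × 34.6) / (62.36 × 230.95) = 3.099 mol
n(O2) = PV/RT = (1430 × 54.9) / (62.36 × 340.95) = 3.692 mol
For 3.099 mol N2, stoichiometry requires (1/1) × 3.099 = 3.099 mol O2; 3.692 mol is available, so N2 is limiting.
n(NO) = (2/1) × 3.099 = 6.198 mol
V(NO) = nRT/P = 6.198 × 62.36 × 927.15 / 12500 = 28.67 L

28.7 L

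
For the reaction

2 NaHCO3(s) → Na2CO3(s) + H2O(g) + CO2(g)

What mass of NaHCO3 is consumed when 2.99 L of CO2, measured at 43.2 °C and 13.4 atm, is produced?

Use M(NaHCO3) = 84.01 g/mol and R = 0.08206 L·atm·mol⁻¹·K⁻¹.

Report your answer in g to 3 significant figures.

n(CO2) = PV/RT = (13.4 × 2.99) / (0.08206 × 316.35) = 1.543 mol
n(NaHCO3) = (2/1) × 1.543 = 3.086 mol
m(NaHCO3) = 3.086 × 84.01 = 259.3 g

259 g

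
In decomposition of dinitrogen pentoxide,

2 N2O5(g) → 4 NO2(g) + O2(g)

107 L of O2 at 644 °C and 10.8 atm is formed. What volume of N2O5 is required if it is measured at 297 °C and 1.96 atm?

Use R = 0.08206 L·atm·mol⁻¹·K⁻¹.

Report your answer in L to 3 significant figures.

733 L

n(O2) = PV/RT = (10.8 × 107) / (0.08206 × 917.15) = 15.35 mol
n(N2O5) = (2/1) × 15.35 = 30.70 mol
V = nRT/P = 30.70 × 0.08206 × 570.15 / 1.96 = 732.8 L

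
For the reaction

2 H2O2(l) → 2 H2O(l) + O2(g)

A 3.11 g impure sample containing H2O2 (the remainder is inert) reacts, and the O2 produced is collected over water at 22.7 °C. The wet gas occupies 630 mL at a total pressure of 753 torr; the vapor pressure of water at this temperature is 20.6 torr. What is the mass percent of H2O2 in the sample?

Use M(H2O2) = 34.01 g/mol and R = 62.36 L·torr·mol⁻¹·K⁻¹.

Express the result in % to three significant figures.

P(O2) = 753 − 20.6 = 732.4 torr
n(O2) = PV/RT = (732.4 × 0.6300) / (62.36 × 295.85) = 0.02501 mol
n(H2O2) = (2/1) × 0.02501 = 0.05002 mol
m(H2O2) = 0.05002 × 34.01 = 1.701 g
%H2O2 = 1.701 / 3.11 × 100 = 54.69%

54.7 %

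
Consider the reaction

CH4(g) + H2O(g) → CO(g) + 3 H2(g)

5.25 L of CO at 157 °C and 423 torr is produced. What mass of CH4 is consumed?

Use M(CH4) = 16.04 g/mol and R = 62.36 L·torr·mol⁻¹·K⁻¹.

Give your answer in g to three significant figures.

1.33 g

n(CO) = PV/RT = (423 × 5.25) / (62.36 × 430.15) = 0.08279 mol
n(CH4) = (1/1) × 0.08279 = 0.08279 mol
m(CH4) = 0.08279 × 16.04 = 1.328 g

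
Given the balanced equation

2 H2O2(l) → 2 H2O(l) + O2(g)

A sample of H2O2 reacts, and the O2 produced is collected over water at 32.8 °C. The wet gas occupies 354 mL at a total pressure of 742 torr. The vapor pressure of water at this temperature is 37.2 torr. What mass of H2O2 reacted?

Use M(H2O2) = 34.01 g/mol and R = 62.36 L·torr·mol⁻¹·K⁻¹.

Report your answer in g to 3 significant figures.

P(O2) = 742 − 37.2 = 704.8 torr
n(O2) = PV/RT = (704.8 × 0.3540) / (62.36 × 305.95) = 0.01308 mol
n(H2O2) = (2/1) × 0.01308 = 0.02616 mol
m(H2O2) = 0.02616 × 34.01 = 0.8897 g

0.890 g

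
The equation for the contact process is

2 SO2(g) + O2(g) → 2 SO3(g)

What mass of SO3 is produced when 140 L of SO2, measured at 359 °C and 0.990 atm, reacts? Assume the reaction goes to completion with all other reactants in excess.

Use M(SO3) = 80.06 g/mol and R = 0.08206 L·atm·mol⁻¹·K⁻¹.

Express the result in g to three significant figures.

214 g

n(SO2) = PV/RT = (0.990 × 140) / (0.08206 × 632.15) = 2.672 mol
n(SO3) = (2/2) × 2.672 = 2.672 mol
m(SO3) = 2.672 × 80.06 = 213.9 g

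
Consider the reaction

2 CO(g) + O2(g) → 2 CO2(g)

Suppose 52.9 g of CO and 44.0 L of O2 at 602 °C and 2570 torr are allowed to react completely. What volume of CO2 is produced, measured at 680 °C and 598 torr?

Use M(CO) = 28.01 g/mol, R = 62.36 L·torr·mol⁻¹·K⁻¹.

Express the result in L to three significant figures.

188 L

n(CO) = 52.9 / 28.01 = 1.889 mol
n(O2) = PV/RT = (2570 × 44.0) / (62.36 × 875.15) = 2.072 mol
For 1.889 mol CO, stoichiometry requires (1/2) × 1.889 = 0.9445 mol O2; 2.072 mol is available, so CO is limiting.
n(CO2) = (2/2) × 1.889 = 1.889 mol
V(CO2) = nRT/P = 1.889 × 62.36 × 953.15 / 598 = 187.8 L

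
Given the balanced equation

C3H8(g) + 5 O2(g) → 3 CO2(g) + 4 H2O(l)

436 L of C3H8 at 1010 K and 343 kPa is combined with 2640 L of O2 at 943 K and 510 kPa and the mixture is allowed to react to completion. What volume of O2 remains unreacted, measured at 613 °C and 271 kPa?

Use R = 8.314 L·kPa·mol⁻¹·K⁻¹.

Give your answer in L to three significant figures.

2250 L

n(C3H8) = PV/RT = (343 × 436) / (8.314 × 1010) = 17.81 mol
n(O2) = PV/RT = (510 × 2640) / (8.314 × 943) = 171.7 mol
For 17.81 mol C3H8, stoichiometry requires (5/1) × 17.81 = 89.05 mol O2; 171.7 mol is available, so C3H8 is limiting.
n(O2) consumed = (5/1) × 17.81 = 89.05 mol; remaining = 171.7 − 89.05 = 82.65 mol
V(O2) = nRT/P = 82.65 × 8.314 × 886.15 / 271 = 2247 L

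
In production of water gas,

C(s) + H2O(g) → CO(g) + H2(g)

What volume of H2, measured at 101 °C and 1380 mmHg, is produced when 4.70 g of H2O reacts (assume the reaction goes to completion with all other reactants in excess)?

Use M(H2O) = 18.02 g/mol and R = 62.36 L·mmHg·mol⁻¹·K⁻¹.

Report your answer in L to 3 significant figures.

4.41 L

n(H2O) = 4.700 / 18.02 = 0.2608 mol
n(H2) = (1/1) × 0.2608 = 0.2608 mol
V = nRT/P = 0.2608 × 62.36 × 374.15 / 1380 = 4.409 L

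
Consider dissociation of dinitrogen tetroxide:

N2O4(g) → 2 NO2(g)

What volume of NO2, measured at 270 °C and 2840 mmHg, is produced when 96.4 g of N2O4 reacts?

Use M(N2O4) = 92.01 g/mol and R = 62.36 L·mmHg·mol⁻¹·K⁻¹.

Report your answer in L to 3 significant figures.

n(N2O4) = 96.40 / 92.01 = 1.048 mol
n(NO2) = (2/1) × 1.048 = 2.096 mol
V = nRT/P = 2.096 × 62.36 × 543.15 / 2840 = 25.00 L

25.0 L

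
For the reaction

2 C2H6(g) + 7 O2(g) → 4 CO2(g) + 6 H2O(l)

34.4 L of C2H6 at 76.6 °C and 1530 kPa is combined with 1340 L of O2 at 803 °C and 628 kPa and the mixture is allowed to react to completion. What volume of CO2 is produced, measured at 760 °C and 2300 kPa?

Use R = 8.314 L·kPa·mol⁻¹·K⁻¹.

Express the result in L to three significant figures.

135 L

n(C2H6) = PV/RT = (1530 × 34.4) / (8.314 × 349.75) = 18.10 mol
n(O2) = PV/RT = (628 × 1340) / (8.314 × 1076.15) = 94.05 mol
For 18.10 mol C2H6, stoichiometry requires (7/2) × 18.10 = 63.35 mol O2; 94.05 mol is available, so C2H6 is limiting.
n(CO2) = (4/2) × 18.10 = 36.20 mol
V(CO2) = nRT/P = 36.20 × 8.314 × 1033.15 / 2300 = 135.2 L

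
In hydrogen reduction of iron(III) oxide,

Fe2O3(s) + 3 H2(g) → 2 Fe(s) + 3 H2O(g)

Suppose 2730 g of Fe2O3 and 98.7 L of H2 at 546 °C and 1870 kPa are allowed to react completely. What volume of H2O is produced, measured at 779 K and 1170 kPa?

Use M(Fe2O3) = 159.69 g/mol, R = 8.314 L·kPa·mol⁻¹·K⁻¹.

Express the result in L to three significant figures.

150 L

n(Fe2O3) = 2730 / 159.69 = 17.10 mol
n(H2) = PV/RT = (1870 × 98.7) / (8.314 × 819.15) = 27.10 mol
For 17.10 mol Fe2O3, stoichiometry requires (3/1) × 17.10 = 51.30 mol H2; 27.10 mol is available, so H2 is limiting.
n(H2O) = (3/3) × 27.10 = 27.10 mol
V(H2O) = nRT/P = 27.10 × 8.314 × 779 / 1170 = 150.0 L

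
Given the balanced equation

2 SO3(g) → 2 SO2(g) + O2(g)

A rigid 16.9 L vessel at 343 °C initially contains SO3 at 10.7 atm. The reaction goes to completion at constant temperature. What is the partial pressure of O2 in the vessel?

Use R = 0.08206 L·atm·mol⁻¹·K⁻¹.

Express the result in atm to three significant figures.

n(SO3)₀ = PV/RT = (10.7 × 16.9) / (0.08206 × 616.15) = 3.576 mol
n(O2) = (1/2) × 3.576 = 1.788 mol
P(O2) = nRT/V = 1.788 × 0.08206 × 616.15 / 16.9 = 5.349 atm

5.35 atm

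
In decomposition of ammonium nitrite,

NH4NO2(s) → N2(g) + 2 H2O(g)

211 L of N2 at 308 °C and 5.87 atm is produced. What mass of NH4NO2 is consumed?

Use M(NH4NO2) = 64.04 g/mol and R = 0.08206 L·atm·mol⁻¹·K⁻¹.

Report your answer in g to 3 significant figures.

n(N2) = PV/RT = (5.87 × 211) / (0.08206 × 581.15) = 25.97 mol
n(NH4NO2) = (1/1) × 25.97 = 25.97 mol
m(NH4NO2) = 25.97 × 64.04 = 1663 g

1660 g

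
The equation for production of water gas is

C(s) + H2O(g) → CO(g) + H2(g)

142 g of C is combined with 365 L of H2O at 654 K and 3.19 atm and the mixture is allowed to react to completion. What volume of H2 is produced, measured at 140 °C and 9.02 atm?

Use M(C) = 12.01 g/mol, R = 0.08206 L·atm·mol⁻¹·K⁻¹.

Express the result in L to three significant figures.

44.4 L

n(C) = 142 / 12.01 = 11.82 mol
n(H2O) = PV/RT = (3.19 × 365) / (0.08206 × 654) = 21.70 mol
For 11.82 mol C, stoichiometry requires (1/1) × 11.82 = 11.82 mol H2O; 21.70 mol is available, so C is limiting.
n(H2) = (1/1) × 11.82 = 11.82 mol
V(H2) = nRT/P = 11.82 × 0.08206 × 413.15 / 9.02 = 44.43 L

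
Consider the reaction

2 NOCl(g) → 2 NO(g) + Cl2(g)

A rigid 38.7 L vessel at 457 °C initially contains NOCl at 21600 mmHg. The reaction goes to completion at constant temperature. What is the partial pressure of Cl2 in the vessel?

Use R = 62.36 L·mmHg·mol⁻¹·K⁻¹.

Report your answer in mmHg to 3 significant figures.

n(NOCl)₀ = PV/RT = (21600 × 38.7) / (62.36 × 730.15) = 18.36 mol
n(Cl2) = (1/2) × 18.36 = 9.180 mol
P(Cl2) = nRT/V = 9.180 × 62.36 × 730.15 / 38.7 = 10800 mmHg

10800 mmHg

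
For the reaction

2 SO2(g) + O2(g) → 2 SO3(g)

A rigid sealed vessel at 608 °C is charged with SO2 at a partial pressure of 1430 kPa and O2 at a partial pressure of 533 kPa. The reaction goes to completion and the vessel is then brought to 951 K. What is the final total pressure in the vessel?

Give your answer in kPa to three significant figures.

Because the vessel is rigid and T is held at 608 °C, work the stoichiometry in partial pressures (P_i = n_iRT/V).
P(O2) required for 1430 kPa of SO2 = (1/2) × 1430 = 715.0 kPa; available 533 kPa, so O2 is limiting.
P(SO2) remaining = 1430 − (2/1) × 533 = 364.0 kPa
P(gaseous products) = (2)/1 × 533 = 1066 kPa
P_total at 608 °C = 364.0 + 1066 = 1430 kPa
Scaling to 951 K: P = 1430 × 951/881.15 = 1543 kPa

1540 kPa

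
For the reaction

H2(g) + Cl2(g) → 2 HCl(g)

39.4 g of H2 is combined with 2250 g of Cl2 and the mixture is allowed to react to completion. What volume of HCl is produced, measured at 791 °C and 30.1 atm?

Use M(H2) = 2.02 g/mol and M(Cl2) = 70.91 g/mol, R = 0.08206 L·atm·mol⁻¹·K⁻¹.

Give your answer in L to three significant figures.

n(H2) = 39.4 / 2.02 = 19.50 mol
n(Cl2) = 2250 / 70.91 = 31.73 mol
For 19.50 mol H2, stoichiometry requires (1/1) × 19.50 = 19.50 mol Cl2; 31.73 mol is available, so H2 is limiting.
n(HCl) = (2/1) × 19.50 = 39.00 mol
V(HCl) = nRT/P = 39.00 × 0.08206 × 1064.15 / 30.1 = 113.1 L

113 L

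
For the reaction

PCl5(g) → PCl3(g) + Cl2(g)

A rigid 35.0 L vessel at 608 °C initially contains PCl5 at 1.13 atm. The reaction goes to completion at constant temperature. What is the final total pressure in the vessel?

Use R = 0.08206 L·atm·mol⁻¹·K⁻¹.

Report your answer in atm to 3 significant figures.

2.26 atm

Since T and V are fixed, P_final/P_initial = n_final/n_initial = 2/1.
P_final = (2/1) × 1.13 = 2.260 atm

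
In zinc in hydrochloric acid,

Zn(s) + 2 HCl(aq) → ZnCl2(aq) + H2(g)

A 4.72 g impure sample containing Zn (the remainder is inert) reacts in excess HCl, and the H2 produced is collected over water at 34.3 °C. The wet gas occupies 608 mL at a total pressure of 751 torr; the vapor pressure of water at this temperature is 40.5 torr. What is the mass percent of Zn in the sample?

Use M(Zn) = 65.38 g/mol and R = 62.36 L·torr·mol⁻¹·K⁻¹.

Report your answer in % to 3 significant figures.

P(H2) = 751 − 40.5 = 710.5 torr
n(H2) = PV/RT = (710.5 × 0.6080) / (62.36 × 307.45) = 0.02253 mol
n(Zn) = (1/1) × 0.02253 = 0.02253 mol
m(Zn) = 0.02253 × 65.38 = 1.473 g
%Zn = 1.473 / 4.72 × 100 = 31.21%

31.2 %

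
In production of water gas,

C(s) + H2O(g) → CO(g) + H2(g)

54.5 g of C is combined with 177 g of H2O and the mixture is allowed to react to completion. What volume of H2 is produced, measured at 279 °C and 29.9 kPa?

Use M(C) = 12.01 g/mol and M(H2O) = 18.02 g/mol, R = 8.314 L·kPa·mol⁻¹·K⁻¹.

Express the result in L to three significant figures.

n(C) = 54.5 / 12.01 = 4.538 mol
n(H2O) = 177 / 18.02 = 9.822 mol
For 4.538 mol C, stoichiometry requires (1/1) × 4.538 = 4.538 mol H2O; 9.822 mol is available, so C is limiting.
n(H2) = (1/1) × 4.538 = 4.538 mol
V(H2) = nRT/P = 4.538 × 8.314 × 552.15 / 29.9 = 696.7 L

697 L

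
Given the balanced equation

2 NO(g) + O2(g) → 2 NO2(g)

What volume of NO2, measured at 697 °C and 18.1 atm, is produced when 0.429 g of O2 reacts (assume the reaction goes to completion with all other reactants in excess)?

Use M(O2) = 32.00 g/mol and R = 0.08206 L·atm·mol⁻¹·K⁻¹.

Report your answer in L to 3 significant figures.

n(O2) = 0.4290 / 32.00 = 0.01341 mol
n(NO2) = (2/1) × 0.01341 = 0.02682 mol
V = nRT/P = 0.02682 × 0.08206 × 970.15 / 18.1 = 0.1180 L

0.118 L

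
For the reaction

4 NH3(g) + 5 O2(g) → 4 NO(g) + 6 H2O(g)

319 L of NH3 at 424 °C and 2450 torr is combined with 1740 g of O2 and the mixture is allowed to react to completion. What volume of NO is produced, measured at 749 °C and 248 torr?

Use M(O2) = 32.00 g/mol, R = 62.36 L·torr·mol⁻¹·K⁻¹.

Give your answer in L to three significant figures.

n(NH3) = PV/RT = (2450 × 319) / (62.36 × 697.15) = 17.98 mol
n(O2) = 1740 / 32.00 = 54.38 mol
For 17.98 mol NH3, stoichiometry requires (5/4) × 17.98 = 22.48 mol O2; 54.38 mol is available, so NH3 is limiting.
n(NO) = (4/4) × 17.98 = 17.98 mol
V(NO) = nRT/P = 17.98 × 62.36 × 1022.15 / 248 = 4621 L

4620 L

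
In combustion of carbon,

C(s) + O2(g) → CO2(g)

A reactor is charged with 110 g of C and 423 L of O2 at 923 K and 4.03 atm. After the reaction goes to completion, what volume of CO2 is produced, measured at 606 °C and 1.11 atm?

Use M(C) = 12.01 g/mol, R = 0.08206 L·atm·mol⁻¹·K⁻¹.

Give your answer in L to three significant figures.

n(C) = 110 / 12.01 = 9.159 mol
n(O2) = PV/RT = (4.03 × 423) / (0.08206 × 923) = 22.51 mol
For 9.159 mol C, stoichiometry requires (1/1) × 9.159 = 9.159 mol O2; 22.51 mol is available, so C is limiting.
n(CO2) = (1/1) × 9.159 = 9.159 mol
V(CO2) = nRT/P = 9.159 × 0.08206 × 879.15 / 1.11 = 595.3 L

595 L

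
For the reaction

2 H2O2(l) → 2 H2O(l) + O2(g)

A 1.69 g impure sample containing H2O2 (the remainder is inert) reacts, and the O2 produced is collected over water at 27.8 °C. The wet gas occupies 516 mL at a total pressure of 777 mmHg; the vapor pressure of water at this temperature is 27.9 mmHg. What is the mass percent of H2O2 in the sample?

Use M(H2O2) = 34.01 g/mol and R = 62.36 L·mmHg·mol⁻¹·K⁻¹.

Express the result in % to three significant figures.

P(O2) = 777 − 27.9 = 749.1 mmHg
n(O2) = PV/RT = (749.1 × 0.5160) / (62.36 × 300.95) = 0.02060 mol
n(H2O2) = (2/1) × 0.02060 = 0.04120 mol
m(H2O2) = 0.04120 × 34.01 = 1.401 g
%H2O2 = 1.401 / 1.69 × 100 = 82.90%

82.9 %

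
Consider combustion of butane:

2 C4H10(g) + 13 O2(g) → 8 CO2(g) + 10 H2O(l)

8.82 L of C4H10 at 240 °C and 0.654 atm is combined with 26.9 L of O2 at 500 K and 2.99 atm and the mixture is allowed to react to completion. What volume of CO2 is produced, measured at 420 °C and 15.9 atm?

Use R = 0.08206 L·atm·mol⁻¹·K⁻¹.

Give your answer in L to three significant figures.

n(C4H10) = PV/RT = (0.654 × 8.82) / (0.08206 × 513.15) = 0.1370 mol
n(O2) = PV/RT = (2.99 × 26.9) / (0.08206 × 500) = 1.960 mol
For 0.1370 mol C4H10, stoichiometry requires (13/2) × 0.1370 = 0.8905 mol O2; 1.960 mol is available, so C4H10 is limiting.
n(CO2) = (8/2) × 0.1370 = 0.5480 mol
V(CO2) = nRT/P = 0.5480 × 0.08206 × 693.15 / 15.9 = 1.960 L

1.96 L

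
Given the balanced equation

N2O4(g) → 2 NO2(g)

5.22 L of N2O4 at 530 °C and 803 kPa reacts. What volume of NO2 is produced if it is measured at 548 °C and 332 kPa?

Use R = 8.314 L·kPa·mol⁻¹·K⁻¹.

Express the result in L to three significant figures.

n(N2O4) = PV/RT = (803 × 5.22) / (8.314 × 803.15) = 0.6277 mol
n(NO2) = (2/1) × 0.6277 = 1.255 mol
V = nRT/P = 1.255 × 8.314 × 821.15 / 332 = 25.81 L

25.8 L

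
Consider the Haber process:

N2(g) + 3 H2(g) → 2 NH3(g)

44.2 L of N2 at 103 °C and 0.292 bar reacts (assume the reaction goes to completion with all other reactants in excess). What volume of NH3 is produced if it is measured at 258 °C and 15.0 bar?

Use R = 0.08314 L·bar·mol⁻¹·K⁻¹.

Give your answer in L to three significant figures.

2.43 L

n(N2) = PV/RT = (0.292 × 44.2) / (0.08314 × 376.15) = 0.4127 mol
n(NH3) = (2/1) × 0.4127 = 0.8254 mol
V = nRT/P = 0.8254 × 0.08314 × 531.15 / 15.0 = 2.430 L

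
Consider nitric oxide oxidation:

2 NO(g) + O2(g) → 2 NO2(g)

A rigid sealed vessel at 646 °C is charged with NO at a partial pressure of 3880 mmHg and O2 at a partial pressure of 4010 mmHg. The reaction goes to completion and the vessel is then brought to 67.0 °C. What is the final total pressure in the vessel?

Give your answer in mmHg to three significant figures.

With V and T fixed, P_i ∝ n_i, so the mole ratios apply directly to partial pressures at 646 °C.
P(O2) required for 3880 mmHg of NO = (1/2) × 3880 = 1940 mmHg; available 4010 mmHg, so NO is limiting.
P(O2) remaining = 4010 − (1/2) × 3880 = 2070 mmHg
P(gaseous products) = (2)/2 × 3880 = 3880 mmHg
P_total at 646 °C = 2070 + 3880 = 5950 mmHg
Scaling to 67.0 °C: P = 5950 × 340.15/919.15 = 2202 mmHg

2200 mmHg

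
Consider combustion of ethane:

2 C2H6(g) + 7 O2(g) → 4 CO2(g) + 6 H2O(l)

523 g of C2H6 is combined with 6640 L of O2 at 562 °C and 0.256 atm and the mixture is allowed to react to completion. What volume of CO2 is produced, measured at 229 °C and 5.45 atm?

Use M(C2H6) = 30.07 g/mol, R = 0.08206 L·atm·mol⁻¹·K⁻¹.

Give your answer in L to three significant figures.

n(C2H6) = 523 / 30.07 = 17.39 mol
n(O2) = PV/RT = (0.256 × 6640) / (0.08206 × 835.15) = 24.80 mol
For 17.39 mol C2H6, stoichiometry requires (7/2) × 17.39 = 60.87 mol O2; 24.80 mol is available, so O2 is limiting.
n(CO2) = (4/7) × 24.80 = 14.17 mol
V(CO2) = nRT/P = 14.17 × 0.08206 × 502.15 / 5.45 = 107.1 L

107 L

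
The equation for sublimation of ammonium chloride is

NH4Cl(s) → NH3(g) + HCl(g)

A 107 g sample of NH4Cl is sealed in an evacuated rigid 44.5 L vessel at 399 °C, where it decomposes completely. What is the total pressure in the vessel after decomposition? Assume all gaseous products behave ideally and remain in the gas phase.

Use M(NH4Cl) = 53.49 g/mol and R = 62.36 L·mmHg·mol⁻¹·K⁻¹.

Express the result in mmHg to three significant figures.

3770 mmHg

n(NH4Cl) = 107 / 53.49 = 2.000 mol
n(gas produced) = (2/1) × 2.000 = 4.000 mol
P = nRT/V = 4.000 × 62.36 × 672.15 / 44.5 = 3768 mmHg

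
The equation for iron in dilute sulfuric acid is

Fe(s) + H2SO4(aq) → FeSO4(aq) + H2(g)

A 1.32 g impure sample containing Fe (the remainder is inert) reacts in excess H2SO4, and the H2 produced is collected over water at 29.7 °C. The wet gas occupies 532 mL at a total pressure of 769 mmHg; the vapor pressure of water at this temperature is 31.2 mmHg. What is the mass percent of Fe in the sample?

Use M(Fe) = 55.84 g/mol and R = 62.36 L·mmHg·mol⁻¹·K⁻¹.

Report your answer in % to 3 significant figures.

87.9 %

P(H2) = 769 − 31.2 = 737.8 mmHg
n(H2) = PV/RT = (737.8 × 0.5320) / (62.36 × 302.85) = 0.02078 mol
n(Fe) = (1/1) × 0.02078 = 0.02078 mol
m(Fe) = 0.02078 × 55.84 = 1.160 g
%Fe = 1.160 / 1.32 × 100 = 87.88%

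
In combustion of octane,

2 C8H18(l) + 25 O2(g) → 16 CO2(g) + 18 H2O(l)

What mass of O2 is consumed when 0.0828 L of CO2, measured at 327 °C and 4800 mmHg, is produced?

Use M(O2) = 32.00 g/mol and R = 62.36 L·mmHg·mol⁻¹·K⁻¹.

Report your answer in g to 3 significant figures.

n(CO2) = PV/RT = (4800 × 0.0828) / (62.36 × 600.15) = 0.01062 mol
n(O2) = (25/16) × 0.01062 = 0.01659 mol
m(O2) = 0.01659 × 32.00 = 0.5309 g

0.531 g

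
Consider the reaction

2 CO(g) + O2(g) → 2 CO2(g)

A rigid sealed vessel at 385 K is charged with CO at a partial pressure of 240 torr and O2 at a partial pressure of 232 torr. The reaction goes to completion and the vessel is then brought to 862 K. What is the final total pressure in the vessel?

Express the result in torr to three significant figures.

788 torr

Because the vessel is rigid and T is held at 385 K, work the stoichiometry in partial pressures (P_i = n_iRT/V).
P(O2) required for 240 torr of CO = (1/2) × 240 = 120.0 torr; available 232 torr, so CO is limiting.
P(O2) remaining = 232 − (1/2) × 240 = 112.0 torr
P(gaseous products) = (2)/2 × 240 = 240.0 torr
P_total at 385 K = 112.0 + 240.0 = 352.0 torr
Scaling to 862 K: P = 352.0 × 862/385 = 788.1 torr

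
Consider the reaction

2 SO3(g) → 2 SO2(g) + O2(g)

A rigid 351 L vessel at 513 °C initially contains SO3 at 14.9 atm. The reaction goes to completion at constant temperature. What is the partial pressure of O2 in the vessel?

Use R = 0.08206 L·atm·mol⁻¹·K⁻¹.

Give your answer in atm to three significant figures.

7.45 atm

n(SO3)₀ = PV/RT = (14.9 × 351) / (0.08206 × 786.15) = 81.07 mol
n(O2) = (1/2) × 81.07 = 40.53 mol
P(O2) = nRT/V = 40.53 × 0.08206 × 786.15 / 351 = 7.449 atm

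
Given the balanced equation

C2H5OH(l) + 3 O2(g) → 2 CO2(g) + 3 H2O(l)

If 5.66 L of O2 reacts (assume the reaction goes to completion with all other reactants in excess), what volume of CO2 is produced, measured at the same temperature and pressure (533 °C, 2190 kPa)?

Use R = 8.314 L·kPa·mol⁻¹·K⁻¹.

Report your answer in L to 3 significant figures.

3.77 L

At constant T and P, gas volumes are in the mole ratio: V(CO2) = (2/3) × 5.66 = 3.773 L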